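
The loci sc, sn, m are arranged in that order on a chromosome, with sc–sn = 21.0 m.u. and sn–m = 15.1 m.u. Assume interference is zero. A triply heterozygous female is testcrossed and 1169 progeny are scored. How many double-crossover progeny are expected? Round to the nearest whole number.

Map distances give recombination frequencies of 0.210 and 0.151 for the two intervals.
With no interference, expected double-crossover frequency = 0.210 × 0.151 = 0.03171.
Expected number = 0.03171 × 1169 = 37.07 ≈ 37.

37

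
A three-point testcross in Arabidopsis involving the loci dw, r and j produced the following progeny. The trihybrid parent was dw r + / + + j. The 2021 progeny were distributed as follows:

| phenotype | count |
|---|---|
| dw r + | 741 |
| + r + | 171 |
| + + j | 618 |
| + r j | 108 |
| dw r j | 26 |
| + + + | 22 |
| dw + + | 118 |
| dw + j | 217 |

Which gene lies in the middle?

The two rarest classes, dw r j and + + +, are the double crossovers. Comparing them with the parentals, only the j allele has switched, so j is the middle locus and the order is r – j – dw.

j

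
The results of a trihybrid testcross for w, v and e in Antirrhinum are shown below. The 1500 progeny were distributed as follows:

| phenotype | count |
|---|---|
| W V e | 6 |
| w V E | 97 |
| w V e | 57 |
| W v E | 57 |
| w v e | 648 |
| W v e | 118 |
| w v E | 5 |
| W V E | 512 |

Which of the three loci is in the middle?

e

The two most frequent reciprocal classes, w v e and W V E, are the parental types, so the F1 was w v e / W V E.
The two rarest classes, w v E and W V e, are the double crossovers. Comparing them with the parentals, only the e allele has switched, so e is the middle locus and the order is v – e – w.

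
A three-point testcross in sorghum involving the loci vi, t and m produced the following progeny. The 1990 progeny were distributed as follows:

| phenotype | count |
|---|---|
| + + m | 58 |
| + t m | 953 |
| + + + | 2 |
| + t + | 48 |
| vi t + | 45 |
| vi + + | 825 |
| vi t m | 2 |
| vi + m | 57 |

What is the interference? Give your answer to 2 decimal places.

The two most frequent reciprocal classes, vi + + and + t m, are the parental types, so the F1 was vi + + / + t m.
The two rarest classes, + + + and vi t m, are the double crossovers. Comparing them with the parentals, only the vi allele has switched, so vi is the middle locus and the order is t – vi – m.
t–vi: (103 + 4)/1990 = 0.0538; vi–m: (105 + 4)/1990 = 0.0548.
Expected DCO frequency = 0.0538 × 0.0548 ≈ 0.00295; observed = 4/1990 ≈ 0.00201.
Coefficient of coincidence = 0.00201/0.00295 ≈ 0.68; interference = 1 − 0.68 = 0.32.

0.32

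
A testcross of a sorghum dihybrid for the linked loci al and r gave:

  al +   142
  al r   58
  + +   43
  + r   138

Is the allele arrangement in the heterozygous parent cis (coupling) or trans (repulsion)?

The two most frequent classes are + r (138) and al + (142); these are the parental (non-recombinant) types.
So the F1 carried + r on one chromosome and al + on the other — the recessive alleles are on opposite chromosomes (trans / repulsion).

trans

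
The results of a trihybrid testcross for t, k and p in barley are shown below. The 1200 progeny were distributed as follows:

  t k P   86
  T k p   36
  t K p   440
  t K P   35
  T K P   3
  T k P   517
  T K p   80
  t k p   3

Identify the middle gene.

k

The two most frequent reciprocal classes, T k P and t K p, are the parental types, so the F1 was T k P / t K p.
The two rarest classes, T K P and t k p, are the double crossovers. Comparing them with the parentals, only the k allele has switched, so k is the middle locus and the order is t – k – p.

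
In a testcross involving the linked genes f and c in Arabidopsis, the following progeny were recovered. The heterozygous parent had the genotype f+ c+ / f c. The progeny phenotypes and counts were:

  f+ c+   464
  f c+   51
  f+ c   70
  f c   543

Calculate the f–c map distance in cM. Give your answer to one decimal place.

10.7 cM

The recombinant classes are f+ c and f c+: 70 + 51 = 121.
Recombination frequency = 121/1128 = 0.1073 ≈ 10.7%, i.e. 10.7 cM.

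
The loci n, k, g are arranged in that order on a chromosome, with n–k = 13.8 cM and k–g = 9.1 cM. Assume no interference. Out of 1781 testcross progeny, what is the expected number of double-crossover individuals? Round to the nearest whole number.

22

Map distances give recombination frequencies of 0.138 and 0.091 for the two intervals.
With no interference, expected double-crossover frequency = 0.138 × 0.091 = 0.01256.
Expected number = 0.01256 × 1781 = 22.37 ≈ 22.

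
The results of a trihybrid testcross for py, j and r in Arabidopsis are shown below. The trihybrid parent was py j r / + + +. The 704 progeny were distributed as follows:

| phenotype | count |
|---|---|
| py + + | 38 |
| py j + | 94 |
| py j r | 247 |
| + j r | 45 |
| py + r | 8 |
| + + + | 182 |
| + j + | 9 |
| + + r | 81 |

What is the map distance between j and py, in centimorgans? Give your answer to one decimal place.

14.2 centimorgans

The two rarest classes, py + r and + j +, are the double crossovers. Comparing them with the parentals, only the j allele has switched, so j is the middle locus and the order is r – j – py.
Crossovers in the j–py interval produce the single-crossover classes + j r and py + + (45 + 38 = 83) plus the double crossovers (17).
RF(j–py) = (83 + 17) / 704 = 100/704 = 0.1420 → 14.2 centimorgans.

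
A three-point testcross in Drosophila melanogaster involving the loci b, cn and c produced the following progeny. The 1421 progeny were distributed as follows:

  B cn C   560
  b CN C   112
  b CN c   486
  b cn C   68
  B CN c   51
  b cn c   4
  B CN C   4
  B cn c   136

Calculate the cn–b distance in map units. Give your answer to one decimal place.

The two most frequent reciprocal classes, b CN c and B cn C, are the parental types, so the F1 was b CN c / B cn C.
The two rarest classes, b cn c and B CN C, are the double crossovers. Comparing them with the parentals, only the cn allele has switched, so cn is the middle locus and the order is c – cn – b.
Crossovers in the cn–b interval produce the single-crossover classes B CN c and b cn C (51 + 68 = 119) plus the double crossovers (8).
RF(cn–b) = (119 + 8) / 1421 = 127/1421 = 0.0894 → 8.9 map units.

8.9 map units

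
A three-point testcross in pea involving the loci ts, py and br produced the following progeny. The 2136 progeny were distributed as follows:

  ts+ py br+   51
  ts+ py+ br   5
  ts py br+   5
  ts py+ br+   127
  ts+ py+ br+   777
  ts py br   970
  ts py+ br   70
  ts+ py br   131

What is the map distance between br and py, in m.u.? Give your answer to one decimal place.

6.1 m.u.

The two most frequent reciprocal classes, ts py br and ts+ py+ br+, are the parental types, so the F1 was ts py br / ts+ py+ br+.
The two rarest classes, ts py br+ and ts+ py+ br, are the double crossovers. Comparing them with the parentals, only the br allele has switched, so br is the middle locus and the order is ts – br – py.
Crossovers in the br–py interval produce the single-crossover classes ts py+ br and ts+ py br+ (70 + 51 = 121) plus the double crossovers (10).
RF(br–py) = (121 + 10) / 2136 = 131/2136 = 0.0613 → 6.1 m.u.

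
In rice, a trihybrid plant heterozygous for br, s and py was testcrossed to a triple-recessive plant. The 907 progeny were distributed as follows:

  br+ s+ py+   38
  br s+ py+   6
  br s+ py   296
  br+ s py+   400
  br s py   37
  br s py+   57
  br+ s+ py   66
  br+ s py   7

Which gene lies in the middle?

py

The two most frequent reciprocal classes, br+ s py+ and br s+ py, are the parental types, so the F1 was br+ s py+ / br s+ py.
The two rarest classes, br+ s py and br s+ py+, are the double crossovers. Comparing them with the parentals, only the py allele has switched, so py is the middle locus and the order is s – py – br.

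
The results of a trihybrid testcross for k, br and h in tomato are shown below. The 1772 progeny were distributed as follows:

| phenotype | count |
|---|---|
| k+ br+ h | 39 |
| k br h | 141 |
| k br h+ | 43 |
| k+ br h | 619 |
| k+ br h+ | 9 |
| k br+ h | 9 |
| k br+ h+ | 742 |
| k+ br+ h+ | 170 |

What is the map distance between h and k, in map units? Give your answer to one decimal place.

The two most frequent reciprocal classes, k br+ h+ and k+ br h, are the parental types, so the F1 was k br+ h+ / k+ br h.
The two rarest classes, k br+ h and k+ br h+, are the double crossovers. Comparing them with the parentals, only the h allele has switched, so h is the middle locus and the order is k – h – br.
Crossovers in the k–h interval produce the single-crossover classes k+ br+ h+ and k br h (170 + 141 = 311) plus the double crossovers (18).
RF(k–h) = (311 + 18) / 1772 = 329/1772 = 0.1857 → 18.6 map units.

18.6 map units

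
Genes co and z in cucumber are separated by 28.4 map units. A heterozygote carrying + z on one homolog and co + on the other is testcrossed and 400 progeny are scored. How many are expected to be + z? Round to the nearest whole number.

143

A map distance of 28.4 map units corresponds to a recombination frequency of 0.284.
The F1 is + z / co +, so + z is a parental gamete class with expected frequency (1 − r)/2 = 0.716/2 = 0.3580.
Expected number = 0.3580 × 400 = 143.20 ≈ 143.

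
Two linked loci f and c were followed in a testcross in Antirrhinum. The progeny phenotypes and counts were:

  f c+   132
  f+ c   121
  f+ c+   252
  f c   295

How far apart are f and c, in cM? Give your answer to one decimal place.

31.6 cM

The two most frequent classes, f+ c+ (252) and f c (295), are the parental types, so the F1 was f+ c+ / f c.
The recombinant classes are f+ c and f c+: 121 + 132 = 253.
Recombination frequency = 253/800 = 0.3162 ≈ 31.6%, i.e. 31.6 cM.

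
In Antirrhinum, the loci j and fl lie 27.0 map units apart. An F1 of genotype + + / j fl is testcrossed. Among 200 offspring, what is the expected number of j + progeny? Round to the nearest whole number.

27

A map distance of 27.0 map units corresponds to a recombination frequency of 0.270.
The F1 is + + / j fl, so j + is a recombinant gamete class with expected frequency r/2 = 0.270/2 = 0.1350.
Expected number = 0.1350 × 200 = 27.00 ≈ 27.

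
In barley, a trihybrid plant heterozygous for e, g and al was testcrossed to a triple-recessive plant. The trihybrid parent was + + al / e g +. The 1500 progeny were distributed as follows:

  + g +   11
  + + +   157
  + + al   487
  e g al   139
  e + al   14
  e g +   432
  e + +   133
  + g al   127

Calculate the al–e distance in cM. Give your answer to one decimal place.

The two rarest classes, e + al and + g +, are the double crossovers. Comparing them with the parentals, only the e allele has switched, so e is the middle locus and the order is g – e – al.
Crossovers in the e–al interval produce the single-crossover classes + + + and e g al (157 + 139 = 296) plus the double crossovers (25).
RF(e–al) = (296 + 25) / 1500 = 321/1500 = 0.2140 → 21.4 cM.

21.4 cM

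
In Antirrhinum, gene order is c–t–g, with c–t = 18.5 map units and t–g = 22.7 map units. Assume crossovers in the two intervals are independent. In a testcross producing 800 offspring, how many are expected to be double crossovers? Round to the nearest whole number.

Map distances give recombination frequencies of 0.185 and 0.227 for the two intervals.
With no interference, expected double-crossover frequency = 0.185 × 0.227 = 0.04199.
Expected number = 0.04199 × 800 = 33.60 ≈ 34.

34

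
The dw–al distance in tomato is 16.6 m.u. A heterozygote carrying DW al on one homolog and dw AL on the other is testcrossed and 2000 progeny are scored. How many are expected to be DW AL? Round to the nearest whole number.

166

A map distance of 16.6 m.u. corresponds to a recombination frequency of 0.166.
The F1 is DW al / dw AL, so DW AL is a recombinant gamete class with expected frequency r/2 = 0.166/2 = 0.0830.
Expected number = 0.0830 × 2000 = 166.00 ≈ 166.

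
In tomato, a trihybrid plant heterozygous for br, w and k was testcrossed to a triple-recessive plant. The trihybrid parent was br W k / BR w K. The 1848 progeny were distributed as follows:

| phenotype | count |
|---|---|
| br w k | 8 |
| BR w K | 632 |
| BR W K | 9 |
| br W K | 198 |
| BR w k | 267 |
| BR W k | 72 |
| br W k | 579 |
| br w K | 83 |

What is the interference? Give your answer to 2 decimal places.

The two rarest classes, br w k and BR W K, are the double crossovers. Comparing them with the parentals, only the w allele has switched, so w is the middle locus and the order is k – w – br.
k–w: (465 + 17)/1848 = 0.2608; w–br: (155 + 17)/1848 = 0.0931.
Expected DCO frequency = 0.2608 × 0.0931 ≈ 0.02428; observed = 17/1848 ≈ 0.00920.
Coefficient of coincidence = 0.00920/0.02428 ≈ 0.38; interference = 1 − 0.38 = 0.62.

0.62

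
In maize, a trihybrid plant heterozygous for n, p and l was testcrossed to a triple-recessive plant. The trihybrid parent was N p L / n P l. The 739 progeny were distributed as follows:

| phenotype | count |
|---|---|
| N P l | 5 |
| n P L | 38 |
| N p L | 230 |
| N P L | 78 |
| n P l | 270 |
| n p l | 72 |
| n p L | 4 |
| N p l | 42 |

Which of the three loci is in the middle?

The two rarest classes, n p L and N P l, are the double crossovers. Comparing them with the parentals, only the n allele has switched, so n is the middle locus and the order is p – n – l.

n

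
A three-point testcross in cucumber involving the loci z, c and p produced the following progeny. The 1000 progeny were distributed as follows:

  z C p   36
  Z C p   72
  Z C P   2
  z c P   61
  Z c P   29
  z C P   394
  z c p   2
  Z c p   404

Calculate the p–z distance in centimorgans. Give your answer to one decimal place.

The two most frequent reciprocal classes, z C P and Z c p, are the parental types, so the F1 was z C P / Z c p.
The two rarest classes, Z C P and z c p, are the double crossovers. Comparing them with the parentals, only the z allele has switched, so z is the middle locus and the order is p – z – c.
Crossovers in the p–z interval produce the single-crossover classes z C p and Z c P (36 + 29 = 65) plus the double crossovers (4).
RF(p–z) = (65 + 4) / 1000 = 69/1000 = 0.0690 → 6.9 centimorgans.

6.9 centimorgans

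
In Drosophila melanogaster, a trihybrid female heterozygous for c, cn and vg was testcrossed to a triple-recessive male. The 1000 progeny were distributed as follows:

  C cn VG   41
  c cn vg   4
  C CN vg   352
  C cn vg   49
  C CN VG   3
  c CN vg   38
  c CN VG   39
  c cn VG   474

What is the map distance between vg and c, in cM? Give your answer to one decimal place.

8.6 cM

The two most frequent reciprocal classes, C CN vg and c cn VG, are the parental types, so the F1 was C CN vg / c cn VG.
The two rarest classes, C CN VG and c cn vg, are the double crossovers. Comparing them with the parentals, only the vg allele has switched, so vg is the middle locus and the order is cn – vg – c.
Crossovers in the vg–c interval produce the single-crossover classes c CN vg and C cn VG (38 + 41 = 79) plus the double crossovers (7).
RF(vg–c) = (79 + 7) / 1000 = 86/1000 = 0.0860 → 8.6 cM.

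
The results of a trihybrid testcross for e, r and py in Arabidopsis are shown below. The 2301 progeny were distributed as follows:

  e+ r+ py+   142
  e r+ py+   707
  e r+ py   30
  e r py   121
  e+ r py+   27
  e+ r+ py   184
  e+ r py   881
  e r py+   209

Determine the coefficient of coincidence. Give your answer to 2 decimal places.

0.91

The two most frequent reciprocal classes, e r+ py+ and e+ r py, are the parental types, so the F1 was e r+ py+ / e+ r py.
The two rarest classes, e r+ py and e+ r py+, are the double crossovers. Comparing them with the parentals, only the py allele has switched, so py is the middle locus and the order is e – py – r.
e–py: (263 + 57)/2301 = 0.1391; py–r: (393 + 57)/2301 = 0.1956.
Expected DCO frequency = 0.1391 × 0.1956 ≈ 0.02721; observed = 57/2301 ≈ 0.02477.
Coefficient of coincidence = 0.02477/0.02721 ≈ 0.91.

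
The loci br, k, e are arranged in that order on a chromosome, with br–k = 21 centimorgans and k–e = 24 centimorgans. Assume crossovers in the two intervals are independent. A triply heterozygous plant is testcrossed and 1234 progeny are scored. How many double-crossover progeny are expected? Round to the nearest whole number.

62

Map distances give recombination frequencies of 0.210 and 0.240 for the two intervals.
With no interference, expected double-crossover frequency = 0.210 × 0.240 = 0.05040.
Expected number = 0.05040 × 1234 = 62.19 ≈ 62.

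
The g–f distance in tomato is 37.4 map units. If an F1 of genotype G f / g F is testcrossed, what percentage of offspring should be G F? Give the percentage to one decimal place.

18.7%

A map distance of 37.4 map units corresponds to a recombination frequency of 0.374.
The F1 is G f / g F, so G F is a recombinant gamete class with expected frequency r/2 = 0.374/2 = 0.1870.
That is 0.1870 = 18.7% of the progeny.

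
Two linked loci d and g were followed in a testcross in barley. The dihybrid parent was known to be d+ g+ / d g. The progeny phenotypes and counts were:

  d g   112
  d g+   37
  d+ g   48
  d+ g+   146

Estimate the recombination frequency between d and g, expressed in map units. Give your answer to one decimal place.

24.8 map units

The recombinant classes are d+ g and d g+: 48 + 37 = 85.
Recombination frequency = 85/343 = 0.2478 ≈ 24.8%, i.e. 24.8 map units.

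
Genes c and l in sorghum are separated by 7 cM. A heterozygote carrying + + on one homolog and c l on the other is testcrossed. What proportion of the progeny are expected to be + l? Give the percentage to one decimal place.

3.5%

A map distance of 7 cM corresponds to a recombination frequency of 0.070.
The F1 is + + / c l, so + l is a recombinant gamete class with expected frequency r/2 = 0.070/2 = 0.0350.
That is 0.0350 = 3.5% of the progeny.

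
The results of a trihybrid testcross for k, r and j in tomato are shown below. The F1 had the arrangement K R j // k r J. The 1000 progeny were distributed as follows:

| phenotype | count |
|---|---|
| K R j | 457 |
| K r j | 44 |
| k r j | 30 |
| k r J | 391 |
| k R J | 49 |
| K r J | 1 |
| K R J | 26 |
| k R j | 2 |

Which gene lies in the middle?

The two rarest classes, k R j and K r J, are the double crossovers. Comparing them with the parentals, only the k allele has switched, so k is the middle locus and the order is j – k – r.

k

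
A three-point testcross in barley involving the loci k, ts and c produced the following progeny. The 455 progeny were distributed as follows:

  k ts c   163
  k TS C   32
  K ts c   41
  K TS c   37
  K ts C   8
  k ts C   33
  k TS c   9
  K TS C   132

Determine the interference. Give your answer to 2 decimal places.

The two most frequent reciprocal classes, k ts c and K TS C, are the parental types, so the F1 was k ts c / K TS C.
The two rarest classes, k TS c and K ts C, are the double crossovers. Comparing them with the parentals, only the ts allele has switched, so ts is the middle locus and the order is k – ts – c.
k–ts: (73 + 17)/455 = 0.1978; ts–c: (70 + 17)/455 = 0.1912.
Expected DCO frequency = 0.1978 × 0.1912 ≈ 0.03782; observed = 17/455 ≈ 0.03736.
Coefficient of coincidence = 0.03736/0.03782 ≈ 0.99; interference = 1 − 0.99 = 0.01.

0.01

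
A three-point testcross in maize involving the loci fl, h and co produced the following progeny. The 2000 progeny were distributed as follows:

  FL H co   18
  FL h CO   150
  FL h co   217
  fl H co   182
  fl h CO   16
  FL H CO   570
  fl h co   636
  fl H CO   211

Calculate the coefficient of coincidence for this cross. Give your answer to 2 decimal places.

The two most frequent reciprocal classes, fl h co and FL H CO, are the parental types, so the F1 was fl h co / FL H CO.
The two rarest classes, fl h CO and FL H co, are the double crossovers. Comparing them with the parentals, only the co allele has switched, so co is the middle locus and the order is h – co – fl.
h–co: (332 + 34)/2000 = 0.1830; co–fl: (428 + 34)/2000 = 0.2310.
Expected DCO frequency = 0.1830 × 0.2310 ≈ 0.04227; observed = 34/2000 ≈ 0.01700.
Coefficient of coincidence = 0.01700/0.04227 ≈ 0.40.

0.40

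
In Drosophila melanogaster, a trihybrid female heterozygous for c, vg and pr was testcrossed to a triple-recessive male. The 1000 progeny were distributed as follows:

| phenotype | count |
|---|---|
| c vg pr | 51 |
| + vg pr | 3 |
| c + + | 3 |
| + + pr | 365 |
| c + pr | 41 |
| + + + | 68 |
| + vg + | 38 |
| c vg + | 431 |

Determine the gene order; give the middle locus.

vg

The two most frequent reciprocal classes, + + pr and c vg +, are the parental types, so the F1 was + + pr / c vg +.
The two rarest classes, + vg pr and c + +, are the double crossovers. Comparing them with the parentals, only the vg allele has switched, so vg is the middle locus and the order is c – vg – pr.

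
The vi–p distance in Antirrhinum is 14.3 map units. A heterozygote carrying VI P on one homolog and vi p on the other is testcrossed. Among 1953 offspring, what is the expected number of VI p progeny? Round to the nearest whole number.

A map distance of 14.3 map units corresponds to a recombination frequency of 0.143.
The F1 is VI P / vi p, so VI p is a recombinant gamete class with expected frequency r/2 = 0.143/2 = 0.0715.
Expected number = 0.0715 × 1953 = 139.64 ≈ 140.

140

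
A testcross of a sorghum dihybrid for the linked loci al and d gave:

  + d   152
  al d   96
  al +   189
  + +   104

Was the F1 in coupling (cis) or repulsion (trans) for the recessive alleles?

trans

The two most frequent classes are + d (152) and al + (189); these are the parental (non-recombinant) types.
So the F1 carried + d on one chromosome and al + on the other — the recessive alleles are on opposite chromosomes (trans / repulsion).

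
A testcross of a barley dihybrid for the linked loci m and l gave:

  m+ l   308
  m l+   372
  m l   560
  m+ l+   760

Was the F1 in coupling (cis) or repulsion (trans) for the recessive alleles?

cis

The two most frequent classes are m+ l+ (760) and m l (560); these are the parental (non-recombinant) types.
So the F1 carried m+ l+ on one chromosome and m l on the other — the recessive alleles are on the same chromosome (cis / coupling).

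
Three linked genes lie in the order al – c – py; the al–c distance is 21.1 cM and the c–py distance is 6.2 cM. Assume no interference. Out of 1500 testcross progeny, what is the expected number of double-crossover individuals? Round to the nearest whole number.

20

Map distances give recombination frequencies of 0.211 and 0.062 for the two intervals.
With no interference, expected double-crossover frequency = 0.211 × 0.062 = 0.01308.
Expected number = 0.01308 × 1500 = 19.62 ≈ 20.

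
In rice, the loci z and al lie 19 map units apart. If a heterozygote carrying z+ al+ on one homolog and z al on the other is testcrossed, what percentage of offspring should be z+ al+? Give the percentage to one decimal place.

A map distance of 19 map units corresponds to a recombination frequency of 0.190.
The F1 is z+ al+ / z al, so z+ al+ is a parental gamete class with expected frequency (1 − r)/2 = 0.810/2 = 0.4050.
That is 0.4050 = 40.5% of the progeny.

40.5%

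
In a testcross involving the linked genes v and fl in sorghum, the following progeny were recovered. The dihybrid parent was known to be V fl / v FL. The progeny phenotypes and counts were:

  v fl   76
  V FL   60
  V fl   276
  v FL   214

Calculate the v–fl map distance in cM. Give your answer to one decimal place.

The recombinant classes are V FL and v fl: 60 + 76 = 136.
Recombination frequency = 136/626 = 0.2173 ≈ 21.7%, i.e. 21.7 cM.

21.7 cM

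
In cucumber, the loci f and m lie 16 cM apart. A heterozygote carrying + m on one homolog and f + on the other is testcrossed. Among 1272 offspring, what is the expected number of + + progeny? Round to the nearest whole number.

102

A map distance of 16 cM corresponds to a recombination frequency of 0.160.
The F1 is + m / f +, so + + is a recombinant gamete class with expected frequency r/2 = 0.160/2 = 0.0800.
Expected number = 0.0800 × 1272 = 101.76 ≈ 102.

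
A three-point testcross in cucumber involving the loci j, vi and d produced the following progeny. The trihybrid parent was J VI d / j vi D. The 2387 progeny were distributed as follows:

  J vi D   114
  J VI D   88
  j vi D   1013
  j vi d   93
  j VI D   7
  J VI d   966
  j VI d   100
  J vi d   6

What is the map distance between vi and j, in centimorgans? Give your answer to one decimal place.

9.5 centimorgans

The two rarest classes, J vi d and j VI D, are the double crossovers. Comparing them with the parentals, only the vi allele has switched, so vi is the middle locus and the order is j – vi – d.
Crossovers in the j–vi interval produce the single-crossover classes j VI d and J vi D (100 + 114 = 214) plus the double crossovers (13).
RF(j–vi) = (214 + 13) / 2387 = 227/2387 = 0.0951 → 9.5 centimorgans.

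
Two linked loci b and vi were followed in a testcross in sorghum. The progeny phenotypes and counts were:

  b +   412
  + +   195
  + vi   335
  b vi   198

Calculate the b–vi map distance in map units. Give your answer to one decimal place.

34.5 map units

The two most frequent classes, + vi (335) and b + (412), are the parental types, so the F1 was + vi / b +.
The recombinant classes are + + and b vi: 195 + 198 = 393.
Recombination frequency = 393/1140 = 0.3447 ≈ 34.5%, i.e. 34.5 map units.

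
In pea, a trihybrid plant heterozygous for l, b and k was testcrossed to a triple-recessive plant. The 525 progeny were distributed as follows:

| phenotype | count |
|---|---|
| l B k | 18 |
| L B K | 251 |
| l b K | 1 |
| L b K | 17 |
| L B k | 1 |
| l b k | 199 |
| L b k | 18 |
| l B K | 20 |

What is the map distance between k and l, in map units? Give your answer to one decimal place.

The two most frequent reciprocal classes, L B K and l b k, are the parental types, so the F1 was L B K / l b k.
The two rarest classes, L B k and l b K, are the double crossovers. Comparing them with the parentals, only the k allele has switched, so k is the middle locus and the order is l – k – b.
Crossovers in the l–k interval produce the single-crossover classes l B K and L b k (20 + 18 = 38) plus the double crossovers (2).
RF(l–k) = (38 + 2) / 525 = 40/525 = 0.0762 → 7.6 map units.

7.6 map units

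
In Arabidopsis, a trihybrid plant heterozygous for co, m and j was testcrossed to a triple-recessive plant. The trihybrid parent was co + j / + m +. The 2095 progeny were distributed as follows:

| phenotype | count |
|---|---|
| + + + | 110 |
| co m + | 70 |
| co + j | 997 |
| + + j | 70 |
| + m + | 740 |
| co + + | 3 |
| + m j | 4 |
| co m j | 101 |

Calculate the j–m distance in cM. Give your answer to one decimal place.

10.4 cM

The two rarest classes, co + + and + m j, are the double crossovers. Comparing them with the parentals, only the j allele has switched, so j is the middle locus and the order is m – j – co.
Crossovers in the m–j interval produce the single-crossover classes co m j and + + + (101 + 110 = 211) plus the double crossovers (7).
RF(m–j) = (211 + 7) / 2095 = 218/2095 = 0.1041 → 10.4 cM.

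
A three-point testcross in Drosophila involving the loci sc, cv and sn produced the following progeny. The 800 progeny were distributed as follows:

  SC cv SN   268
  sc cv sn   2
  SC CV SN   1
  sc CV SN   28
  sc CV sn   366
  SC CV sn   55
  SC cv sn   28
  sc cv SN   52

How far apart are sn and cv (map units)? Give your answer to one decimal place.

The two most frequent reciprocal classes, sc CV sn and SC cv SN, are the parental types, so the F1 was sc CV sn / SC cv SN.
The two rarest classes, sc cv sn and SC CV SN, are the double crossovers. Comparing them with the parentals, only the cv allele has switched, so cv is the middle locus and the order is sn – cv – sc.
Crossovers in the sn–cv interval produce the single-crossover classes sc CV SN and SC cv sn (28 + 28 = 56) plus the double crossovers (3).
RF(sn–cv) = (56 + 3) / 800 = 59/800 = 0.0737 → 7.4 map units.

7.4 map units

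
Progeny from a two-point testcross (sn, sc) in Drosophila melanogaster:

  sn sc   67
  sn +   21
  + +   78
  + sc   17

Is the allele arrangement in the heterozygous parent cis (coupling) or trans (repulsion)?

cis

The two most frequent classes are + + (78) and sn sc (67); these are the parental (non-recombinant) types.
So the F1 carried + + on one chromosome and sn sc on the other — the recessive alleles are on the same chromosome (cis / coupling).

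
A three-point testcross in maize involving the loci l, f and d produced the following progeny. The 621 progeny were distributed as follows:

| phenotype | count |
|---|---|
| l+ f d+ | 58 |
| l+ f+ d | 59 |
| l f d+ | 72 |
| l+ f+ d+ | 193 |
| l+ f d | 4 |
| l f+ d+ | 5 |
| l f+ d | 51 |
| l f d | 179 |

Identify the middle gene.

l

The two most frequent reciprocal classes, l+ f+ d+ and l f d, are the parental types, so the F1 was l+ f+ d+ / l f d.
The two rarest classes, l f+ d+ and l+ f d, are the double crossovers. Comparing them with the parentals, only the l allele has switched, so l is the middle locus and the order is f – l – d.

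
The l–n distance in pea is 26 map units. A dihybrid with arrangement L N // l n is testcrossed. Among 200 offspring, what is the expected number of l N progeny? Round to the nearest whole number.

A map distance of 26 map units corresponds to a recombination frequency of 0.260.
The F1 is L N / l n, so l N is a recombinant gamete class with expected frequency r/2 = 0.260/2 = 0.1300.
Expected number = 0.1300 × 200 = 26.00 ≈ 26.

26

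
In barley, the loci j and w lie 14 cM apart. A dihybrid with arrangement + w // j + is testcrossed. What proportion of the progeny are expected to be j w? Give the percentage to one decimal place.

7.0%

A map distance of 14 cM corresponds to a recombination frequency of 0.140.
The F1 is + w / j +, so j w is a recombinant gamete class with expected frequency r/2 = 0.140/2 = 0.0700.
That is 0.0700 = 7.0% of the progeny.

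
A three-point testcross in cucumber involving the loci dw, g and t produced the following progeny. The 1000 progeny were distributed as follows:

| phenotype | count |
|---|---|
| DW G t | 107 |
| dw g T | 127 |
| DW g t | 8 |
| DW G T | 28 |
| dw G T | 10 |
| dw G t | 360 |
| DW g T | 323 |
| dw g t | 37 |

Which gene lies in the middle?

t

The two most frequent reciprocal classes, DW g T and dw G t, are the parental types, so the F1 was DW g T / dw G t.
The two rarest classes, DW g t and dw G T, are the double crossovers. Comparing them with the parentals, only the t allele has switched, so t is the middle locus and the order is dw – t – g.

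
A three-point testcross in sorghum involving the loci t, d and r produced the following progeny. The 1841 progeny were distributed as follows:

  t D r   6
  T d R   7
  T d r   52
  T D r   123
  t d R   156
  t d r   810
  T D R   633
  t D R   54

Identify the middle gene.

d

The two most frequent reciprocal classes, t d r and T D R, are the parental types, so the F1 was t d r / T D R.
The two rarest classes, t D r and T d R, are the double crossovers. Comparing them with the parentals, only the d allele has switched, so d is the middle locus and the order is t – d – r.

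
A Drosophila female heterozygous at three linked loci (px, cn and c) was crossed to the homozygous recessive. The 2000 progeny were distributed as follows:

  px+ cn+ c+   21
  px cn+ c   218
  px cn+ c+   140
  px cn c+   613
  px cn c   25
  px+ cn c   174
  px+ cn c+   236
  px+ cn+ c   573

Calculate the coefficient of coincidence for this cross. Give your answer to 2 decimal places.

0.51

The two most frequent reciprocal classes, px cn c+ and px+ cn+ c, are the parental types, so the F1 was px cn c+ / px+ cn+ c.
The two rarest classes, px cn c and px+ cn+ c+, are the double crossovers. Comparing them with the parentals, only the c allele has switched, so c is the middle locus and the order is px – c – cn.
px–c: (454 + 46)/2000 = 0.2500; c–cn: (314 + 46)/2000 = 0.1800.
Expected DCO frequency = 0.2500 × 0.1800 ≈ 0.04500; observed = 46/2000 ≈ 0.02300.
Coefficient of coincidence = 0.02300/0.04500 ≈ 0.51.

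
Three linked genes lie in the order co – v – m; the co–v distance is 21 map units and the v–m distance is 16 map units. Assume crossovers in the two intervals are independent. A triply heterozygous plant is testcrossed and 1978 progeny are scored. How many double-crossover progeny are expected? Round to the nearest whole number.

Map distances give recombination frequencies of 0.210 and 0.160 for the two intervals.
With no interference, expected double-crossover frequency = 0.210 × 0.160 = 0.03360.
Expected number = 0.03360 × 1978 = 66.46 ≈ 66.

66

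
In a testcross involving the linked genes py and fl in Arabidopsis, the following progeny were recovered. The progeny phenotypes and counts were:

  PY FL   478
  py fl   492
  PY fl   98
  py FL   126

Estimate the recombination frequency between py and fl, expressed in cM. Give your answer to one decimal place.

The two most frequent classes, PY FL (478) and py fl (492), are the parental types, so the F1 was PY FL / py fl.
The recombinant classes are PY fl and py FL: 98 + 126 = 224.
Recombination frequency = 224/1194 = 0.1876 ≈ 18.8%, i.e. 18.8 cM.

18.8 cM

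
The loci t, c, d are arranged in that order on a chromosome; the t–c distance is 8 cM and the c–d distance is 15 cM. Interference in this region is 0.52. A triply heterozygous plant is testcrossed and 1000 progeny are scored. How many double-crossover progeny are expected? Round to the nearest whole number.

6

Map distances give recombination frequencies of 0.080 and 0.150 for the two intervals.
With interference 0.52 (so coincidence = 0.48), expected double-crossover frequency = 0.080 × 0.150 × 0.48 = 0.00576.
Expected number = 0.00576 × 1000 = 5.76 ≈ 6.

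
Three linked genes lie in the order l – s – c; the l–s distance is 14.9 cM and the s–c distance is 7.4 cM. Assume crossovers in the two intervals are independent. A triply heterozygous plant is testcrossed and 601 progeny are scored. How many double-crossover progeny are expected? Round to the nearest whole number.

7

Map distances give recombination frequencies of 0.149 and 0.074 for the two intervals.
With no interference, expected double-crossover frequency = 0.149 × 0.074 = 0.01103.
Expected number = 0.01103 × 601 = 6.63 ≈ 7.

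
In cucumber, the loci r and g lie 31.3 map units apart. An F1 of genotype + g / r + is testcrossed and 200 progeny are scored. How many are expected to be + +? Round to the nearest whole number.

31

A map distance of 31.3 map units corresponds to a recombination frequency of 0.313.
The F1 is + g / r +, so + + is a recombinant gamete class with expected frequency r/2 = 0.313/2 = 0.1565.
Expected number = 0.1565 × 200 = 31.30 ≈ 31.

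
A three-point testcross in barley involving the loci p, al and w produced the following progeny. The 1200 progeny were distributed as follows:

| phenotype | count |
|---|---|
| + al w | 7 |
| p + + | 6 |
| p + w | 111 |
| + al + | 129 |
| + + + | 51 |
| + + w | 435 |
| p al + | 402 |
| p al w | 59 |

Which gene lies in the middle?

al

The two most frequent reciprocal classes, + + w and p al +, are the parental types, so the F1 was + + w / p al +.
The two rarest classes, + al w and p + +, are the double crossovers. Comparing them with the parentals, only the al allele has switched, so al is the middle locus and the order is w – al – p.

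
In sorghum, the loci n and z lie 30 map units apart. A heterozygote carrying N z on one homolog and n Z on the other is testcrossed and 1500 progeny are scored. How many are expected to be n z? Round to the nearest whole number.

225

A map distance of 30 map units corresponds to a recombination frequency of 0.300.
The F1 is N z / n Z, so n z is a recombinant gamete class with expected frequency r/2 = 0.300/2 = 0.1500.
Expected number = 0.1500 × 1500 = 225.00 ≈ 225.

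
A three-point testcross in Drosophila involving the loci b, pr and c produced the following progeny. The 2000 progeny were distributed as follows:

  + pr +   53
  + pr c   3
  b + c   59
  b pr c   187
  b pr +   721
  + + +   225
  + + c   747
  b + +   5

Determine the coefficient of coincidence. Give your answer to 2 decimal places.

The two most frequent reciprocal classes, + + c and b pr +, are the parental types, so the F1 was + + c / b pr +.
The two rarest classes, + pr c and b + +, are the double crossovers. Comparing them with the parentals, only the pr allele has switched, so pr is the middle locus and the order is c – pr – b.
c–pr: (412 + 8)/2000 = 0.2100; pr–b: (112 + 8)/2000 = 0.0600.
Expected DCO frequency = 0.2100 × 0.0600 ≈ 0.01260; observed = 8/2000 ≈ 0.00400.
Coefficient of coincidence = 0.00400/0.01260 ≈ 0.32.

0.32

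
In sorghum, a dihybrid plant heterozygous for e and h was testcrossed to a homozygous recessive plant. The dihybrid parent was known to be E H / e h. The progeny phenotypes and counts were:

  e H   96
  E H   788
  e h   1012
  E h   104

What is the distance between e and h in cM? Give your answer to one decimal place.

The recombinant classes are E h and e H: 104 + 96 = 200.
Recombination frequency = 200/2000 = 0.1000 ≈ 10.0%, i.e. 10.0 cM.

10.0 cM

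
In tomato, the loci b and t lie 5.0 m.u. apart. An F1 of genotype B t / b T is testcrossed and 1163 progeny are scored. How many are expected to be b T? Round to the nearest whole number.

552

A map distance of 5.0 m.u. corresponds to a recombination frequency of 0.050.
The F1 is B t / b T, so b T is a parental gamete class with expected frequency (1 − r)/2 = 0.950/2 = 0.4750.
Expected number = 0.4750 × 1163 = 552.42 ≈ 552.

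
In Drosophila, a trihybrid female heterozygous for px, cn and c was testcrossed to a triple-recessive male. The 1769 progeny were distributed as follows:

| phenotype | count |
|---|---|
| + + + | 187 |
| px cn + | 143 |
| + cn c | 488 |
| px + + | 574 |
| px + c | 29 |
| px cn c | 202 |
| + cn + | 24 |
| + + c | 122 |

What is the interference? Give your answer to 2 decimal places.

The two most frequent reciprocal classes, px + + and + cn c, are the parental types, so the F1 was px + + / + cn c.
The two rarest classes, px + c and + cn +, are the double crossovers. Comparing them with the parentals, only the c allele has switched, so c is the middle locus and the order is px – c – cn.
px–c: (389 + 53)/1769 = 0.2499; c–cn: (265 + 53)/1769 = 0.1798.
Expected DCO frequency = 0.2499 × 0.1798 ≈ 0.04493; observed = 53/1769 ≈ 0.02996.
Coefficient of coincidence = 0.02996/0.04493 ≈ 0.67; interference = 1 − 0.67 = 0.33.

0.33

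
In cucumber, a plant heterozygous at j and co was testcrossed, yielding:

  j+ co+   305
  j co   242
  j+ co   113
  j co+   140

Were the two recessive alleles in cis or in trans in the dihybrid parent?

cis

The two most frequent classes are j+ co+ (305) and j co (242); these are the parental (non-recombinant) types.
So the F1 carried j+ co+ on one chromosome and j co on the other — the recessive alleles are on the same chromosome (cis / coupling).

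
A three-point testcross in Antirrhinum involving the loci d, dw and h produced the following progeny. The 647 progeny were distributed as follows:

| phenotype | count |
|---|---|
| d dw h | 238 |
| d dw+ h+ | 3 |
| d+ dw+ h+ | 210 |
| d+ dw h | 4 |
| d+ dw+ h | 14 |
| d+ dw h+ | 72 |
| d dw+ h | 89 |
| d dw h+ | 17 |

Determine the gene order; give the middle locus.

d

The two most frequent reciprocal classes, d+ dw+ h+ and d dw h, are the parental types, so the F1 was d+ dw+ h+ / d dw h.
The two rarest classes, d dw+ h+ and d+ dw h, are the double crossovers. Comparing them with the parentals, only the d allele has switched, so d is the middle locus and the order is h – d – dw.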